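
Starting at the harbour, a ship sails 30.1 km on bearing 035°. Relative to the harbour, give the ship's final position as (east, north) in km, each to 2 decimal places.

(17.26, 24.66)

Leg 1 (035°, 30.1 km): east 30.1 sin 35° = 17.26, north 30.1 cos 35° = 24.66
Summing: 17.26 km east, 24.66 km north → (17.26, 24.66).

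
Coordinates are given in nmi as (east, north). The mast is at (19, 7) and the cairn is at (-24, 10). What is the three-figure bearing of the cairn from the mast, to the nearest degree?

274°

Δeast = -24 − 19 = -43.00; Δnorth = 10 − 7 = 3.00.
Bearing = atan2(Δeast, Δnorth) mod 360° = 273.99° ≈ 274°.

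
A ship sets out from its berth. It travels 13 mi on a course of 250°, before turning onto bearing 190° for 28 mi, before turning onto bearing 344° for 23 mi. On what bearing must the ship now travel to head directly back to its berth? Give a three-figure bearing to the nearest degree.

067°

Leg 1 (250°, 13 mi): east 13 sin 250° = -12.22, north 13 cos 250° = -4.45
Leg 2 (190°, 28 mi): east 28 sin 190° = -4.86, north 28 cos 190° = -27.57
Leg 3 (344°, 23 mi): east 23 sin 344° = -6.34, north 23 cos 344° = 22.11
Net displacement: -23.42 east, -9.91 north. Direction back to start is (23.42, 9.91): bearing = atan2(23.42, 9.91) mod 360° = 67.06° ≈ 067°.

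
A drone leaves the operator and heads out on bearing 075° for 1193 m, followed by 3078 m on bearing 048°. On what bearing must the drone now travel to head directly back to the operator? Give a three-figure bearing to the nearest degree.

Leg 1 (075°, 1193 m): east 1193 sin 75° = 1152.35, north 1193 cos 75° = 308.77
Leg 2 (048°, 3078 m): east 3078 sin 48° = 2287.40, north 3078 cos 48° = 2059.58
Net displacement: 3439.75 east, 2368.36 north. Direction back to start is (-3439.75, -2368.36): bearing = atan2(-3439.75, -2368.36) mod 360° = 235.45° ≈ 235°.

235°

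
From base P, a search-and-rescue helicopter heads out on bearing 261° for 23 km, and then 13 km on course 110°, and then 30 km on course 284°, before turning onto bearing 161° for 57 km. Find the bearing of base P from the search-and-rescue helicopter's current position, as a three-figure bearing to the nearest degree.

Leg 1 (261°, 23 km): east 23 sin 261° = -22.72, north 23 cos 261° = -3.60
Leg 2 (110°, 13 km): east 13 sin 110° = 12.22, north 13 cos 110° = -4.45
Leg 3 (284°, 30 km): east 30 sin 284° = -29.11, north 30 cos 284° = 7.26
Leg 4 (161°, 57 km): east 57 sin 161° = 18.56, north 57 cos 161° = -53.89
Net displacement: -21.05 east, -54.68 north. Direction back to start is (21.05, 54.68): bearing = atan2(21.05, 54.68) mod 360° = 21.06° ≈ 021°.

021°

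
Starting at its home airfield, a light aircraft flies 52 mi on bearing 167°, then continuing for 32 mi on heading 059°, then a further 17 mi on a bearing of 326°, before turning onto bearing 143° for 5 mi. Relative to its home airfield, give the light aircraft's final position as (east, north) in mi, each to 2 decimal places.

(32.63, -24.09)

Leg 1 (167°, 52 mi): east 52 sin 167° = 11.70, north 52 cos 167° = -50.67
Leg 2 (059°, 32 mi): east 32 sin 59° = 27.43, north 32 cos 59° = 16.48
Leg 3 (326°, 17 mi): east 17 sin 326° = -9.51, north 17 cos 326° = 14.09
Leg 4 (143°, 5 mi): east 5 sin 143° = 3.01, north 5 cos 143° = -3.99
Summing: 32.63 mi east, -24.09 mi north → (32.63, -24.09).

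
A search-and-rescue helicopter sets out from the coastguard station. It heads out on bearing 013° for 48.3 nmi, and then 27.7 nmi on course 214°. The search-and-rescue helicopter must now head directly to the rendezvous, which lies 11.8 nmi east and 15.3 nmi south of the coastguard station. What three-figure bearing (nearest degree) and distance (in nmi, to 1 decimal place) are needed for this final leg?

Leg 1 (013°, 48.3 nmi): east 48.3 sin 13° = 10.87, north 48.3 cos 13° = 47.06
Leg 2 (214°, 27.7 nmi): east 27.7 sin 214° = -15.49, north 27.7 cos 214° = -22.96
Current position: (-4.62, 24.10). Target: (11.8, -15.3). Remaining: Δeast = 16.42, Δnorth = -39.40.
Bearing = atan2(16.42, -39.40) mod 360° = 157.37°; distance = √((16.42)² + (-39.40)²) = 42.684 nmi.

157°, 42.7 nmi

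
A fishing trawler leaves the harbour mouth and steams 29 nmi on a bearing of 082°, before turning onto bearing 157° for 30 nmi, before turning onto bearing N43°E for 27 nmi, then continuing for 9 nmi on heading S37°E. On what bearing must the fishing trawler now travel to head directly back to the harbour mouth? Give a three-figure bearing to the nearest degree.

280°

Leg 1 (082°, 29 nmi): east 29 sin 82° = 28.72, north 29 cos 82° = 4.04
Leg 2 (157°, 30 nmi): east 30 sin 157° = 11.72, north 30 cos 157° = -27.62
Leg 3 (N43°E, 27 nmi): east 27 sin 43° = 18.41, north 27 cos 43° = 19.75
Leg 4 (S37°E, 9 nmi): east 9 sin 143° = 5.42, north 9 cos 143° = -7.19
Net displacement: 64.27 east, -11.02 north. Direction back to start is (-64.27, 11.02): bearing = atan2(-64.27, 11.02) mod 360° = 279.73° ≈ 280°.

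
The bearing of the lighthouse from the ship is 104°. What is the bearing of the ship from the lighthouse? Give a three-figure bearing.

284°

Back-bearing = 104° + 180° = 284°.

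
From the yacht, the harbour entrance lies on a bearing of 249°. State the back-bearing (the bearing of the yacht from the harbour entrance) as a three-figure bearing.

Back-bearing = 249° − 180° = 069°.

069°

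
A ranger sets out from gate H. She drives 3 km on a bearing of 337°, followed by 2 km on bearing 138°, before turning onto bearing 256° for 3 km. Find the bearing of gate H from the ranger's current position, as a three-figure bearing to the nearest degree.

Leg 1 (337°, 3 km): east 3 sin 337° = -1.17, north 3 cos 337° = 2.76
Leg 2 (138°, 2 km): east 2 sin 138° = 1.34, north 2 cos 138° = -1.49
Leg 3 (256°, 3 km): east 3 sin 256° = -2.91, north 3 cos 256° = -0.73
Net displacement: -2.74 east, 0.55 north. Direction back to start is (2.74, -0.55): bearing = atan2(2.74, -0.55) mod 360° = 101.32° ≈ 101°.

101°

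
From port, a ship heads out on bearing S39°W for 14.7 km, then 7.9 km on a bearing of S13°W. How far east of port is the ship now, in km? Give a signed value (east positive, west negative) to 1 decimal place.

-11.0 km

Leg 1 (S39°W, 14.7 km): east 14.7 sin 219° = -9.25, north 14.7 cos 219° = -11.42
Leg 2 (S13°W, 7.9 km): east 7.9 sin 193° = -1.78, north 7.9 cos 193° = -7.70
Net east component: -11.03 km.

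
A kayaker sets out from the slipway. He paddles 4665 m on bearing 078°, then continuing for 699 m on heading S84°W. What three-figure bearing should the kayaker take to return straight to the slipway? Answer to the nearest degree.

Leg 1 (078°, 4665 m): east 4665 sin 78° = 4563.06, north 4665 cos 78° = 969.91
Leg 2 (S84°W, 699 m): east 699 sin 264° = -695.17, north 699 cos 264° = -73.07
Net displacement: 3867.89 east, 896.84 north. Direction back to start is (-3867.89, -896.84): bearing = atan2(-3867.89, -896.84) mod 360° = 256.95° ≈ 257°.

257°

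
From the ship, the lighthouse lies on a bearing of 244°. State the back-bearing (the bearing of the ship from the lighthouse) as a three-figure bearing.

Back-bearing = 244° − 180° = 064°.

064°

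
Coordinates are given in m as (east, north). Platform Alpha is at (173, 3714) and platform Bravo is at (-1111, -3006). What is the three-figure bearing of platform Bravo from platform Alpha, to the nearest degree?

191°

Δeast = -1111 − 173 = -1284.00; Δnorth = -3006 − 3714 = -6720.00.
Bearing = atan2(Δeast, Δnorth) mod 360° = 190.82° ≈ 191°.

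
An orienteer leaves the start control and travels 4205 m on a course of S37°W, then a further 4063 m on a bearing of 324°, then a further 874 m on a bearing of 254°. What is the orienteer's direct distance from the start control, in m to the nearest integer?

Leg 1 (S37°W, 4205 m): east 4205 sin 217° = -2530.63, north 4205 cos 217° = -3358.26
Leg 2 (324°, 4063 m): east 4063 sin 324° = -2388.17, north 4063 cos 324° = 3287.04
Leg 3 (254°, 874 m): east 874 sin 254° = -840.14, north 874 cos 254° = -240.91
Net: -5758.95 east, -312.13 north. Distance = √((-5758.95)² + (-312.13)²) = 5767.399 m.

5767 m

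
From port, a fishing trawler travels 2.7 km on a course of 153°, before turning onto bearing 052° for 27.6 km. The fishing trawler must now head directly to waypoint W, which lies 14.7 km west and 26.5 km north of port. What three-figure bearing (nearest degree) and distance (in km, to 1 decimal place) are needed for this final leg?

288°, 39.5 km

Leg 1 (153°, 2.7 km): east 2.7 sin 153° = 1.23, north 2.7 cos 153° = -2.41
Leg 2 (052°, 27.6 km): east 27.6 sin 52° = 21.75, north 27.6 cos 52° = 16.99
Current position: (22.97, 14.59). Target: (-14.7, 26.5). Remaining: Δeast = -37.67, Δnorth = 11.91.
Bearing = atan2(-37.67, 11.91) mod 360° = 287.55°; distance = √((-37.67)² + (11.91)²) = 39.514 km.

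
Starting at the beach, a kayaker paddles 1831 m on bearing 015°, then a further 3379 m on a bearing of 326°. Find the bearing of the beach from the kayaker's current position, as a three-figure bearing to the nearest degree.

Leg 1 (015°, 1831 m): east 1831 sin 15° = 473.90, north 1831 cos 15° = 1768.61
Leg 2 (326°, 3379 m): east 3379 sin 326° = -1889.51, north 3379 cos 326° = 2801.32
Net displacement: -1415.62 east, 4569.93 north. Direction back to start is (1415.62, -4569.93): bearing = atan2(1415.62, -4569.93) mod 360° = 162.79° ≈ 163°.

163°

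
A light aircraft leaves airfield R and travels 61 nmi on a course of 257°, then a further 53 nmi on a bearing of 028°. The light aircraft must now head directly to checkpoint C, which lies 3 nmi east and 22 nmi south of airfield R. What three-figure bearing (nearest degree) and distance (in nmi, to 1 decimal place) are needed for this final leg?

Leg 1 (257°, 61 nmi): east 61 sin 257° = -59.44, north 61 cos 257° = -13.72
Leg 2 (028°, 53 nmi): east 53 sin 28° = 24.88, north 53 cos 28° = 46.80
Current position: (-34.55, 33.07). Target: (3, -22). Remaining: Δeast = 37.55, Δnorth = -55.07.
Bearing = atan2(37.55, -55.07) mod 360° = 145.71°; distance = √((37.55)² + (-55.07)²) = 66.660 nmi.

146°, 66.7 nmi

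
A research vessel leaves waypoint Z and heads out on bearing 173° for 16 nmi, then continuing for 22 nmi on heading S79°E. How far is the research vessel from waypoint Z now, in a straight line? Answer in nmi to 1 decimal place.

30.9 nmi

Leg 1 (173°, 16 nmi): east 16 sin 173° = 1.95, north 16 cos 173° = -15.88
Leg 2 (S79°E, 22 nmi): east 22 sin 101° = 21.60, north 22 cos 101° = -4.20
Net: 23.55 east, -20.08 north. Distance = √((23.55)² + (-20.08)²) = 30.944 nmi.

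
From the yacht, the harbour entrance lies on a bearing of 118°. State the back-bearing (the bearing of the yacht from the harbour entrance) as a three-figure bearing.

Back-bearing = 118° + 180° = 298°.

298°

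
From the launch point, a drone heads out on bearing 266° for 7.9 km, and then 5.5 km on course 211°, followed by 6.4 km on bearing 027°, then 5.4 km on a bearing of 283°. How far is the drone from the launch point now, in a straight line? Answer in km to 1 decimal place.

13.2 km

Leg 1 (266°, 7.9 km): east 7.9 sin 266° = -7.88, north 7.9 cos 266° = -0.55
Leg 2 (211°, 5.5 km): east 5.5 sin 211° = -2.83, north 5.5 cos 211° = -4.71
Leg 3 (027°, 6.4 km): east 6.4 sin 27° = 2.91, north 6.4 cos 27° = 5.70
Leg 4 (283°, 5.4 km): east 5.4 sin 283° = -5.26, north 5.4 cos 283° = 1.21
Net: -13.07 east, 1.65 north. Distance = √((-13.07)² + (1.65)²) = 13.173 km.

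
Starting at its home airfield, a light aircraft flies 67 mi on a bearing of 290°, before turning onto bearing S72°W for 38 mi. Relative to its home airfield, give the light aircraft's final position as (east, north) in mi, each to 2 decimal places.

(-99.10, 11.17)

Leg 1 (290°, 67 mi): east 67 sin 290° = -62.96, north 67 cos 290° = 22.92
Leg 2 (S72°W, 38 mi): east 38 sin 252° = -36.14, north 38 cos 252° = -11.74
Summing: -99.10 mi east, 11.17 mi north → (-99.10, 11.17).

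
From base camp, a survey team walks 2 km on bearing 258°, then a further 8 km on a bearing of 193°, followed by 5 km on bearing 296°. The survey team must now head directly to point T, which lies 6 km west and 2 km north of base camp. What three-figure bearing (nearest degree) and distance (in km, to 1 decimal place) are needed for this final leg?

016°, 8.3 km

Leg 1 (258°, 2 km): east 2 sin 258° = -1.96, north 2 cos 258° = -0.42
Leg 2 (193°, 8 km): east 8 sin 193° = -1.80, north 8 cos 193° = -7.79
Leg 3 (296°, 5 km): east 5 sin 296° = -4.49, north 5 cos 296° = 2.19
Current position: (-8.25, -6.02). Target: (-6, 2). Remaining: Δeast = 2.25, Δnorth = 8.02.
Bearing = atan2(2.25, 8.02) mod 360° = 15.67°; distance = √((2.25)² + (8.02)²) = 8.329 km.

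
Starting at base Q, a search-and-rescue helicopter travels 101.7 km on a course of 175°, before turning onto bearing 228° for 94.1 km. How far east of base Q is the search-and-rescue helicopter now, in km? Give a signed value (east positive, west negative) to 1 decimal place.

-61.1 km

Leg 1 (175°, 101.7 km): east 101.7 sin 175° = 8.86, north 101.7 cos 175° = -101.31
Leg 2 (228°, 94.1 km): east 94.1 sin 228° = -69.93, north 94.1 cos 228° = -62.97
Net east component: -61.07 km.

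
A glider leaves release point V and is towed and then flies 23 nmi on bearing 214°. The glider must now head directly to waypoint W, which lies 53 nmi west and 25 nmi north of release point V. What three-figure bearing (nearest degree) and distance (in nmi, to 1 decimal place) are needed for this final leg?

318°, 59.6 nmi

Leg 1 (214°, 23 nmi): east 23 sin 214° = -12.86, north 23 cos 214° = -19.07
Current position: (-12.86, -19.07). Target: (-53, 25). Remaining: Δeast = -40.14, Δnorth = 44.07.
Bearing = atan2(-40.14, 44.07) mod 360° = 317.67°; distance = √((-40.14)² + (44.07)²) = 59.608 nmi.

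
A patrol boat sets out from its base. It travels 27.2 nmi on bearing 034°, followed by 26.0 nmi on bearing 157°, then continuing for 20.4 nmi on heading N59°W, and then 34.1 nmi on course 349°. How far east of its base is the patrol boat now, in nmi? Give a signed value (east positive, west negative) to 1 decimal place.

Leg 1 (034°, 27.2 nmi): east 27.2 sin 34° = 15.21, north 27.2 cos 34° = 22.55
Leg 2 (157°, 26.0 nmi): east 26.0 sin 157° = 10.16, north 26.0 cos 157° = -23.93
Leg 3 (N59°W, 20.4 nmi): east 20.4 sin 301° = -17.49, north 20.4 cos 301° = 10.51
Leg 4 (349°, 34.1 nmi): east 34.1 sin 349° = -6.51, north 34.1 cos 349° = 33.47
Net east component: 1.38 nmi.

1.4 nmi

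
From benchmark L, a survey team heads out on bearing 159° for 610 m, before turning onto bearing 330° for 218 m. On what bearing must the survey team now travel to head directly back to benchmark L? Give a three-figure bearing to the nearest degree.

Leg 1 (159°, 610 m): east 610 sin 159° = 218.60, north 610 cos 159° = -569.48
Leg 2 (330°, 218 m): east 218 sin 330° = -109.00, north 218 cos 330° = 188.79
Net displacement: 109.60 east, -380.69 north. Direction back to start is (-109.60, 380.69): bearing = atan2(-109.60, 380.69) mod 360° = 343.94° ≈ 344°.

344°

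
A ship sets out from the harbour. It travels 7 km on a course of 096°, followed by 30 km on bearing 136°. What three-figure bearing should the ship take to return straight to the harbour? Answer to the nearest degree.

Leg 1 (096°, 7 km): east 7 sin 96° = 6.96, north 7 cos 96° = -0.73
Leg 2 (136°, 30 km): east 30 sin 136° = 20.84, north 30 cos 136° = -21.58
Net displacement: 27.80 east, -22.31 north. Direction back to start is (-27.80, 22.31): bearing = atan2(-27.80, 22.31) mod 360° = 308.75° ≈ 309°.

309°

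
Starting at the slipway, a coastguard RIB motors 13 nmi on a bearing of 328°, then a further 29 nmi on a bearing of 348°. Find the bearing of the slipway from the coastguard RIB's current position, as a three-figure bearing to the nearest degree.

162°

Leg 1 (328°, 13 nmi): east 13 sin 328° = -6.89, north 13 cos 328° = 11.02
Leg 2 (348°, 29 nmi): east 29 sin 348° = -6.03, north 29 cos 348° = 28.37
Net displacement: -12.92 east, 39.39 north. Direction back to start is (12.92, -39.39): bearing = atan2(12.92, -39.39) mod 360° = 161.84° ≈ 162°.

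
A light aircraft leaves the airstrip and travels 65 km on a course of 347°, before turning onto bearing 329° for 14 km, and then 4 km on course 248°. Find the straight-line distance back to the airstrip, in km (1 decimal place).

Leg 1 (347°, 65 km): east 65 sin 347° = -14.62, north 65 cos 347° = 63.33
Leg 2 (329°, 14 km): east 14 sin 329° = -7.21, north 14 cos 329° = 12.00
Leg 3 (248°, 4 km): east 4 sin 248° = -3.71, north 4 cos 248° = -1.50
Net: -25.54 east, 73.84 north. Distance = √((-25.54)² + (73.84)²) = 78.129 km.

78.1 km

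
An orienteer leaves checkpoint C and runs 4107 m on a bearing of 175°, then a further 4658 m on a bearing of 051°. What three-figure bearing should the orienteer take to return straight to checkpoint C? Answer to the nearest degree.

Leg 1 (175°, 4107 m): east 4107 sin 175° = 357.95, north 4107 cos 175° = -4091.37
Leg 2 (051°, 4658 m): east 4658 sin 51° = 3619.95, north 4658 cos 51° = 2931.37
Net displacement: 3977.89 east, -1160.00 north. Direction back to start is (-3977.89, 1160.00): bearing = atan2(-3977.89, 1160.00) mod 360° = 286.26° ≈ 286°.

286°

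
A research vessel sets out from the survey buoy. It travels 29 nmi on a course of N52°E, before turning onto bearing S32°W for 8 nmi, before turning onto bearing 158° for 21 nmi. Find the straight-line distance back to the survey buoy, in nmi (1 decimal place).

27.8 nmi

Leg 1 (N52°E, 29 nmi): east 29 sin 52° = 22.85, north 29 cos 52° = 17.85
Leg 2 (S32°W, 8 nmi): east 8 sin 212° = -4.24, north 8 cos 212° = -6.78
Leg 3 (158°, 21 nmi): east 21 sin 158° = 7.87, north 21 cos 158° = -19.47
Net: 26.48 east, -8.40 north. Distance = √((26.48)² + (-8.40)²) = 27.780 nmi.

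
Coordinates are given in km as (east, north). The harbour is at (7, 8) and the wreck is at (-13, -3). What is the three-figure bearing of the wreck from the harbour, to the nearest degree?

241°

Δeast = -13 − 7 = -20.00; Δnorth = -3 − 8 = -11.00.
Bearing = atan2(Δeast, Δnorth) mod 360° = 241.19° ≈ 241°.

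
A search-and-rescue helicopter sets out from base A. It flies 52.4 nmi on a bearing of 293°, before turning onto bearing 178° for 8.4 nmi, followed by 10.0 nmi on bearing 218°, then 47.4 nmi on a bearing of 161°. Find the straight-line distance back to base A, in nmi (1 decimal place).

Leg 1 (293°, 52.4 nmi): east 52.4 sin 293° = -48.23, north 52.4 cos 293° = 20.47
Leg 2 (178°, 8.4 nmi): east 8.4 sin 178° = 0.29, north 8.4 cos 178° = -8.39
Leg 3 (218°, 10.0 nmi): east 10.0 sin 218° = -6.16, north 10.0 cos 218° = -7.88
Leg 4 (161°, 47.4 nmi): east 47.4 sin 161° = 15.43, north 47.4 cos 161° = -44.82
Net: -38.67 east, -40.62 north. Distance = √((-38.67)² + (-40.62)²) = 56.079 nmi.

56.1 nmi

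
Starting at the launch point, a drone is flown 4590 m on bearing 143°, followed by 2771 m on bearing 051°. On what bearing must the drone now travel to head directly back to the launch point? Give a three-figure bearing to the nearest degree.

Leg 1 (143°, 4590 m): east 4590 sin 143° = 2762.33, north 4590 cos 143° = -3665.74
Leg 2 (051°, 2771 m): east 2771 sin 51° = 2153.47, north 2771 cos 51° = 1743.85
Net displacement: 4915.80 east, -1921.89 north. Direction back to start is (-4915.80, 1921.89): bearing = atan2(-4915.80, 1921.89) mod 360° = 291.35° ≈ 291°.

291°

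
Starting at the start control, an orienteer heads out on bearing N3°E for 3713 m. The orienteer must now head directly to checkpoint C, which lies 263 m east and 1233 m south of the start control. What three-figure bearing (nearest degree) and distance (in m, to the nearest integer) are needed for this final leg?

179°, 4941 m

Leg 1 (N3°E, 3713 m): east 3713 sin 3° = 194.32, north 3713 cos 3° = 3707.91
Current position: (194.32, 3707.91). Target: (263, -1233). Remaining: Δeast = 68.68, Δnorth = -4940.91.
Bearing = atan2(68.68, -4940.91) mod 360° = 179.20°; distance = √((68.68)² + (-4940.91)²) = 4941.389 m.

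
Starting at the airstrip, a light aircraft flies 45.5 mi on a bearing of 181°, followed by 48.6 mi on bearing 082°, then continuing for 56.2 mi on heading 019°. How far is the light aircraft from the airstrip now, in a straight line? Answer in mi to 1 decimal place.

Leg 1 (181°, 45.5 mi): east 45.5 sin 181° = -0.79, north 45.5 cos 181° = -45.49
Leg 2 (082°, 48.6 mi): east 48.6 sin 82° = 48.13, north 48.6 cos 82° = 6.76
Leg 3 (019°, 56.2 mi): east 56.2 sin 19° = 18.30, north 56.2 cos 19° = 53.14
Net: 65.63 east, 14.41 north. Distance = √((65.63)² + (14.41)²) = 67.193 mi.

67.2 mi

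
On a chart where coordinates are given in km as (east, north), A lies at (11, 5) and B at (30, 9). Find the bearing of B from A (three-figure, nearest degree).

Δeast = 30 − 11 = 19.00; Δnorth = 9 − 5 = 4.00.
Bearing = atan2(Δeast, Δnorth) mod 360° = 78.11° ≈ 078°.

078°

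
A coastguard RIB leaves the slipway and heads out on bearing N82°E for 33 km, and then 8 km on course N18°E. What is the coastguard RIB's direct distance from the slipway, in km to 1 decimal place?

Leg 1 (N82°E, 33 km): east 33 sin 82° = 32.68, north 33 cos 82° = 4.59
Leg 2 (N18°E, 8 km): east 8 sin 18° = 2.47, north 8 cos 18° = 7.61
Net: 35.15 east, 12.20 north. Distance = √((35.15)² + (12.20)²) = 37.208 km.

37.2 km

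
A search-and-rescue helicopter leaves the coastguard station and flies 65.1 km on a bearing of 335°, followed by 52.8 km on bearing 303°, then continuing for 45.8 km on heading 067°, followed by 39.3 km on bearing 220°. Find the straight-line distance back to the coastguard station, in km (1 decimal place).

93.4 km

Leg 1 (335°, 65.1 km): east 65.1 sin 335° = -27.51, north 65.1 cos 335° = 59.00
Leg 2 (303°, 52.8 km): east 52.8 sin 303° = -44.28, north 52.8 cos 303° = 28.76
Leg 3 (067°, 45.8 km): east 45.8 sin 67° = 42.16, north 45.8 cos 67° = 17.90
Leg 4 (220°, 39.3 km): east 39.3 sin 220° = -25.26, north 39.3 cos 220° = -30.11
Net: -54.90 east, 75.55 north. Distance = √((-54.90)² + (75.55)²) = 93.387 km.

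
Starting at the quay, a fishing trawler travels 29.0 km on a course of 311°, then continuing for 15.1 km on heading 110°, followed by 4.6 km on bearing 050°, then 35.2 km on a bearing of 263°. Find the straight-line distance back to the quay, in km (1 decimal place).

41.1 km

Leg 1 (311°, 29.0 km): east 29.0 sin 311° = -21.89, north 29.0 cos 311° = 19.03
Leg 2 (110°, 15.1 km): east 15.1 sin 110° = 14.19, north 15.1 cos 110° = -5.16
Leg 3 (050°, 4.6 km): east 4.6 sin 50° = 3.52, north 4.6 cos 50° = 2.96
Leg 4 (263°, 35.2 km): east 35.2 sin 263° = -34.94, north 35.2 cos 263° = -4.29
Net: -39.11 east, 12.53 north. Distance = √((-39.11)² + (12.53)²) = 41.069 km.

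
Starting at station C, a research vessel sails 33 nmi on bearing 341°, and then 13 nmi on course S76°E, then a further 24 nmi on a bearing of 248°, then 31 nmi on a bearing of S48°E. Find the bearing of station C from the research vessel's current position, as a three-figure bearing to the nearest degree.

302°

Leg 1 (341°, 33 nmi): east 33 sin 341° = -10.74, north 33 cos 341° = 31.20
Leg 2 (S76°E, 13 nmi): east 13 sin 104° = 12.61, north 13 cos 104° = -3.14
Leg 3 (248°, 24 nmi): east 24 sin 248° = -22.25, north 24 cos 248° = -8.99
Leg 4 (S48°E, 31 nmi): east 31 sin 132° = 23.04, north 31 cos 132° = -20.74
Net displacement: 2.66 east, -1.68 north. Direction back to start is (-2.66, 1.68): bearing = atan2(-2.66, 1.68) mod 360° = 302.27° ≈ 302°.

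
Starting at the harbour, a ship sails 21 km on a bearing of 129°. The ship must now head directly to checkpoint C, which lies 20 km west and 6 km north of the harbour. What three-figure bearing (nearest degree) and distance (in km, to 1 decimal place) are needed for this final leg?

298°, 41.1 km

Leg 1 (129°, 21 km): east 21 sin 129° = 16.32, north 21 cos 129° = -13.22
Current position: (16.32, -13.22). Target: (-20, 6). Remaining: Δeast = -36.32, Δnorth = 19.22.
Bearing = atan2(-36.32, 19.22) mod 360° = 297.88°; distance = √((-36.32)² + (19.22)²) = 41.090 km.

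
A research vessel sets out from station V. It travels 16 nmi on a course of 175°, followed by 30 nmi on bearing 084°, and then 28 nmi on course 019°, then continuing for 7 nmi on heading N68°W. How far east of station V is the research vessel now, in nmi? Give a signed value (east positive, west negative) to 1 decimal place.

Leg 1 (175°, 16 nmi): east 16 sin 175° = 1.39, north 16 cos 175° = -15.94
Leg 2 (084°, 30 nmi): east 30 sin 84° = 29.84, north 30 cos 84° = 3.14
Leg 3 (019°, 28 nmi): east 28 sin 19° = 9.12, north 28 cos 19° = 26.47
Leg 4 (N68°W, 7 nmi): east 7 sin 292° = -6.49, north 7 cos 292° = 2.62
Net east component: 33.86 nmi.

33.9 nmi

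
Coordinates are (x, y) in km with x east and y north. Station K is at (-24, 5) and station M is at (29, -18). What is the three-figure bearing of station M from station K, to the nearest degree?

Δeast = 29 − -24 = 53.00; Δnorth = -18 − 5 = -23.00.
Bearing = atan2(Δeast, Δnorth) mod 360° = 113.46° ≈ 113°.

113°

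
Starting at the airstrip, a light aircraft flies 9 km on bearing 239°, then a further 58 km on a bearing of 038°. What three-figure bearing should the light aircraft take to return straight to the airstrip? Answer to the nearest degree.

Leg 1 (239°, 9 km): east 9 sin 239° = -7.71, north 9 cos 239° = -4.64
Leg 2 (038°, 58 km): east 58 sin 38° = 35.71, north 58 cos 38° = 45.70
Net displacement: 27.99 east, 41.07 north. Direction back to start is (-27.99, -41.07): bearing = atan2(-27.99, -41.07) mod 360° = 214.28° ≈ 214°.

214°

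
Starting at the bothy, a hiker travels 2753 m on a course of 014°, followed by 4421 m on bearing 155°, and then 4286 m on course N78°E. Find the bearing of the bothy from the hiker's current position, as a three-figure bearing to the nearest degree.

Leg 1 (014°, 2753 m): east 2753 sin 14° = 666.01, north 2753 cos 14° = 2671.22
Leg 2 (155°, 4421 m): east 4421 sin 155° = 1868.40, north 4421 cos 155° = -4006.79
Leg 3 (N78°E, 4286 m): east 4286 sin 78° = 4192.34, north 4286 cos 78° = 891.11
Net displacement: 6726.75 east, -444.45 north. Direction back to start is (-6726.75, 444.45): bearing = atan2(-6726.75, 444.45) mod 360° = 273.78° ≈ 274°.

274°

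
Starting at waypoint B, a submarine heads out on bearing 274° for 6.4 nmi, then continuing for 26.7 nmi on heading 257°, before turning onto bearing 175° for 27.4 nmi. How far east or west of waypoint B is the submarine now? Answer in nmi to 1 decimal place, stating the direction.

30.0 nmi west

Leg 1 (274°, 6.4 nmi): east 6.4 sin 274° = -6.38, north 6.4 cos 274° = 0.45
Leg 2 (257°, 26.7 nmi): east 26.7 sin 257° = -26.02, north 26.7 cos 257° = -6.01
Leg 3 (175°, 27.4 nmi): east 27.4 sin 175° = 2.39, north 27.4 cos 175° = -27.30
Net east component: -30.01 nmi.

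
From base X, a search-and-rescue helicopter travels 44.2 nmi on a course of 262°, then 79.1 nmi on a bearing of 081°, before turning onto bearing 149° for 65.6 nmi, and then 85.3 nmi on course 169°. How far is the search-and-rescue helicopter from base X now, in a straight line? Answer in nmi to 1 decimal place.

Leg 1 (262°, 44.2 nmi): east 44.2 sin 262° = -43.77, north 44.2 cos 262° = -6.15
Leg 2 (081°, 79.1 nmi): east 79.1 sin 81° = 78.13, north 79.1 cos 81° = 12.37
Leg 3 (149°, 65.6 nmi): east 65.6 sin 149° = 33.79, north 65.6 cos 149° = -56.23
Leg 4 (169°, 85.3 nmi): east 85.3 sin 169° = 16.28, north 85.3 cos 169° = -83.73
Net: 84.42 east, -133.74 north. Distance = √((84.42)² + (-133.74)²) = 158.155 nmi.

158.2 nmi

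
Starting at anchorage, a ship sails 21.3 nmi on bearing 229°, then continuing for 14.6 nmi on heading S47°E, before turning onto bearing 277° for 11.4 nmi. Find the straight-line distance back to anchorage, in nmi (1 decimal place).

Leg 1 (229°, 21.3 nmi): east 21.3 sin 229° = -16.08, north 21.3 cos 229° = -13.97
Leg 2 (S47°E, 14.6 nmi): east 14.6 sin 133° = 10.68, north 14.6 cos 133° = -9.96
Leg 3 (277°, 11.4 nmi): east 11.4 sin 277° = -11.32, north 11.4 cos 277° = 1.39
Net: -16.71 east, -22.54 north. Distance = √((-16.71)² + (-22.54)²) = 28.062 nmi.

28.1 nmi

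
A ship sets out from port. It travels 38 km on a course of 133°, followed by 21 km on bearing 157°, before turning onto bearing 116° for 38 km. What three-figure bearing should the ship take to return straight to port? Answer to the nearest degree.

311°

Leg 1 (133°, 38 km): east 38 sin 133° = 27.79, north 38 cos 133° = -25.92
Leg 2 (157°, 21 km): east 21 sin 157° = 8.21, north 21 cos 157° = -19.33
Leg 3 (116°, 38 km): east 38 sin 116° = 34.15, north 38 cos 116° = -16.66
Net displacement: 70.15 east, -61.90 north. Direction back to start is (-70.15, 61.90): bearing = atan2(-70.15, 61.90) mod 360° = 311.43° ≈ 311°.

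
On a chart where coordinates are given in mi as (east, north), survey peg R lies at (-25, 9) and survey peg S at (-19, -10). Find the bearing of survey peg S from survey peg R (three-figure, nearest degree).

162°

Δeast = -19 − -25 = 6.00; Δnorth = -10 − 9 = -19.00.
Bearing = atan2(Δeast, Δnorth) mod 360° = 162.47° ≈ 162°.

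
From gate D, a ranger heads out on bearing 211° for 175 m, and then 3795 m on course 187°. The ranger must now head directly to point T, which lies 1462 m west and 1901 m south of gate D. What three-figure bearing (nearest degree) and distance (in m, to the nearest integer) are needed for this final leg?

Leg 1 (211°, 175 m): east 175 sin 211° = -90.13, north 175 cos 211° = -150.00
Leg 2 (187°, 3795 m): east 3795 sin 187° = -462.49, north 3795 cos 187° = -3766.71
Current position: (-552.63, -3916.72). Target: (-1462, -1901). Remaining: Δeast = -909.37, Δnorth = 2015.72.
Bearing = atan2(-909.37, 2015.72) mod 360° = 335.72°; distance = √((-909.37)² + (2015.72)²) = 2211.352 m.

336°, 2211 m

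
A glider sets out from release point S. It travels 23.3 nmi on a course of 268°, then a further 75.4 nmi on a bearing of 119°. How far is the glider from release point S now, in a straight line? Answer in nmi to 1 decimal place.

Leg 1 (268°, 23.3 nmi): east 23.3 sin 268° = -23.29, north 23.3 cos 268° = -0.81
Leg 2 (119°, 75.4 nmi): east 75.4 sin 119° = 65.95, north 75.4 cos 119° = -36.55
Net: 42.66 east, -37.37 north. Distance = √((42.66)² + (-37.37)²) = 56.712 nmi.

56.7 nmi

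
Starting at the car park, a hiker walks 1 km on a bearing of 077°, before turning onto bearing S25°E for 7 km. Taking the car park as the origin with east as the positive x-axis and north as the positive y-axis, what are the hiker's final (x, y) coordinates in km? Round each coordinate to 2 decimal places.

Leg 1 (077°, 1 km): east 1 sin 77° = 0.97, north 1 cos 77° = 0.22
Leg 2 (S25°E, 7 km): east 7 sin 155° = 2.96, north 7 cos 155° = -6.34
Summing: 3.93 km east, -6.12 km north → (3.93, -6.12).

(3.93, -6.12)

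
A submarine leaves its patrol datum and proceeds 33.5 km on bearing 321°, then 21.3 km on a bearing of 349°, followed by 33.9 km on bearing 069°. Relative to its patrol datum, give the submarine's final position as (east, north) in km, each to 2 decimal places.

(6.50, 59.09)

Leg 1 (321°, 33.5 km): east 33.5 sin 321° = -21.08, north 33.5 cos 321° = 26.03
Leg 2 (349°, 21.3 km): east 21.3 sin 349° = -4.06, north 21.3 cos 349° = 20.91
Leg 3 (069°, 33.9 km): east 33.9 sin 69° = 31.65, north 33.9 cos 69° = 12.15
Summing: 6.50 km east, 59.09 km north → (6.50, 59.09).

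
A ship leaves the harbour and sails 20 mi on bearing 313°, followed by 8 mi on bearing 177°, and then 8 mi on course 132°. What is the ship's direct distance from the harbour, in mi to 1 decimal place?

Leg 1 (313°, 20 mi): east 20 sin 313° = -14.63, north 20 cos 313° = 13.64
Leg 2 (177°, 8 mi): east 8 sin 177° = 0.42, north 8 cos 177° = -7.99
Leg 3 (132°, 8 mi): east 8 sin 132° = 5.95, north 8 cos 132° = -5.35
Net: -8.26 east, 0.30 north. Distance = √((-8.26)² + (0.30)²) = 8.269 mi.

8.3 mi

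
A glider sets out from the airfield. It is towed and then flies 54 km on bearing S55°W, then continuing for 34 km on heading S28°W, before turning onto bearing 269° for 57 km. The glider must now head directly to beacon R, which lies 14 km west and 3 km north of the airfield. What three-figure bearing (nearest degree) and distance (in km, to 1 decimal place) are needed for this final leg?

Leg 1 (S55°W, 54 km): east 54 sin 235° = -44.23, north 54 cos 235° = -30.97
Leg 2 (S28°W, 34 km): east 34 sin 208° = -15.96, north 34 cos 208° = -30.02
Leg 3 (269°, 57 km): east 57 sin 269° = -56.99, north 57 cos 269° = -0.99
Current position: (-117.19, -61.99). Target: (-14, 3). Remaining: Δeast = 103.19, Δnorth = 64.99.
Bearing = atan2(103.19, 64.99) mod 360° = 57.80°; distance = √((103.19)² + (64.99)²) = 121.947 km.

058°, 121.9 km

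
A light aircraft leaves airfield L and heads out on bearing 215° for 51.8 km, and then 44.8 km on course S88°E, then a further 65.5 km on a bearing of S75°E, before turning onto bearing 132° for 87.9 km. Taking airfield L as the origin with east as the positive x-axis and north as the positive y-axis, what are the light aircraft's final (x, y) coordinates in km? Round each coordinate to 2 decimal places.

(143.65, -119.76)

Leg 1 (215°, 51.8 km): east 51.8 sin 215° = -29.71, north 51.8 cos 215° = -42.43
Leg 2 (S88°E, 44.8 km): east 44.8 sin 92° = 44.77, north 44.8 cos 92° = -1.56
Leg 3 (S75°E, 65.5 km): east 65.5 sin 105° = 63.27, north 65.5 cos 105° = -16.95
Leg 4 (132°, 87.9 km): east 87.9 sin 132° = 65.32, north 87.9 cos 132° = -58.82
Summing: 143.65 km east, -119.76 km north → (143.65, -119.76).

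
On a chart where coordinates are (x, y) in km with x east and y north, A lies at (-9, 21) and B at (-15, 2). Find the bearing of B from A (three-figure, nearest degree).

198°

Δeast = -15 − -9 = -6.00; Δnorth = 2 − 21 = -19.00.
Bearing = atan2(Δeast, Δnorth) mod 360° = 197.53° ≈ 198°.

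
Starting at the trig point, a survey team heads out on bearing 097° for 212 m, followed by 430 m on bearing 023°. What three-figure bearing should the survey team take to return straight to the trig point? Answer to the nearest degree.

226°

Leg 1 (097°, 212 m): east 212 sin 97° = 210.42, north 212 cos 97° = -25.84
Leg 2 (023°, 430 m): east 430 sin 23° = 168.01, north 430 cos 23° = 395.82
Net displacement: 378.43 east, 369.98 north. Direction back to start is (-378.43, -369.98): bearing = atan2(-378.43, -369.98) mod 360° = 225.65° ≈ 226°.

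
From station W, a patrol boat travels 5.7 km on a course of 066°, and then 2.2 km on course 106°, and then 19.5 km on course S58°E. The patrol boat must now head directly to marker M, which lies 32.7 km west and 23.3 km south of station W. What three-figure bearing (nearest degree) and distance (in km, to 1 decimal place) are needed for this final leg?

255°, 58.4 km

Leg 1 (066°, 5.7 km): east 5.7 sin 66° = 5.21, north 5.7 cos 66° = 2.32
Leg 2 (106°, 2.2 km): east 2.2 sin 106° = 2.11, north 2.2 cos 106° = -0.61
Leg 3 (S58°E, 19.5 km): east 19.5 sin 122° = 16.54, north 19.5 cos 122° = -10.33
Current position: (23.86, -8.62). Target: (-32.7, -23.3). Remaining: Δeast = -56.56, Δnorth = -14.68.
Bearing = atan2(-56.56, -14.68) mod 360° = 255.45°; distance = √((-56.56)² + (-14.68)²) = 58.433 km.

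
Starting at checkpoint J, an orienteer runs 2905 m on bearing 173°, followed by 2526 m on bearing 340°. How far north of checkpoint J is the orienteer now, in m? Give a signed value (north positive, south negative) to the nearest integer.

Leg 1 (173°, 2905 m): east 2905 sin 173° = 354.03, north 2905 cos 173° = -2883.35
Leg 2 (340°, 2526 m): east 2526 sin 340° = -863.94, north 2526 cos 340° = 2373.66
Net north component: -509.68 m.

-510 m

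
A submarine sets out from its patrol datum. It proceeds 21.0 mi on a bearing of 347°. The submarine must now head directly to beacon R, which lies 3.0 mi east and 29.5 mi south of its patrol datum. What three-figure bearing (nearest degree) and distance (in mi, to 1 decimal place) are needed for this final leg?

171°, 50.6 mi

Leg 1 (347°, 21.0 mi): east 21.0 sin 347° = -4.72, north 21.0 cos 347° = 20.46
Current position: (-4.72, 20.46). Target: (3.0, -29.5). Remaining: Δeast = 7.72, Δnorth = -49.96.
Bearing = atan2(7.72, -49.96) mod 360° = 171.21°; distance = √((7.72)² + (-49.96)²) = 50.555 mi.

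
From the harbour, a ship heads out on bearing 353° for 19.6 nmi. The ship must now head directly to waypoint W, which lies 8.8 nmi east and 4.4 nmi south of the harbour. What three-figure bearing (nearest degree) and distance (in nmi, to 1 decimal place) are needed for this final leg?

155°, 26.3 nmi

Leg 1 (353°, 19.6 nmi): east 19.6 sin 353° = -2.39, north 19.6 cos 353° = 19.45
Current position: (-2.39, 19.45). Target: (8.8, -4.4). Remaining: Δeast = 11.19, Δnorth = -23.85.
Bearing = atan2(11.19, -23.85) mod 360° = 154.87°; distance = √((11.19)² + (-23.85)²) = 26.348 nmi.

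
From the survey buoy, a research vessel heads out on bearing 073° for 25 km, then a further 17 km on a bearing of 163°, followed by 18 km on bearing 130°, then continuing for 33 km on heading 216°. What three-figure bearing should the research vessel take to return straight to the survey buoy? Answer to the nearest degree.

334°

Leg 1 (073°, 25 km): east 25 sin 73° = 23.91, north 25 cos 73° = 7.31
Leg 2 (163°, 17 km): east 17 sin 163° = 4.97, north 17 cos 163° = -16.26
Leg 3 (130°, 18 km): east 18 sin 130° = 13.79, north 18 cos 130° = -11.57
Leg 4 (216°, 33 km): east 33 sin 216° = -19.40, north 33 cos 216° = -26.70
Net displacement: 23.27 east, -47.22 north. Direction back to start is (-23.27, 47.22): bearing = atan2(-23.27, 47.22) mod 360° = 333.76° ≈ 334°.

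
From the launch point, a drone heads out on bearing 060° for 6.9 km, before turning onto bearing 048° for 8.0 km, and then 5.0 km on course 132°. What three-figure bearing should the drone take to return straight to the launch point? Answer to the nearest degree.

251°

Leg 1 (060°, 6.9 km): east 6.9 sin 60° = 5.98, north 6.9 cos 60° = 3.45
Leg 2 (048°, 8.0 km): east 8.0 sin 48° = 5.95, north 8.0 cos 48° = 5.35
Leg 3 (132°, 5.0 km): east 5.0 sin 132° = 3.72, north 5.0 cos 132° = -3.35
Net displacement: 15.64 east, 5.46 north. Direction back to start is (-15.64, -5.46): bearing = atan2(-15.64, -5.46) mod 360° = 250.76° ≈ 251°.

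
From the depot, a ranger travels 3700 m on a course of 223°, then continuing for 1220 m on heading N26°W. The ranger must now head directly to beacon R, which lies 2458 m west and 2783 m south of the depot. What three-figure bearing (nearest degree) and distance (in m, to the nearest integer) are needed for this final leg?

153°, 1318 m

Leg 1 (223°, 3700 m): east 3700 sin 223° = -2523.39, north 3700 cos 223° = -2706.01
Leg 2 (N26°W, 1220 m): east 1220 sin 334° = -534.81, north 1220 cos 334° = 1096.53
Current position: (-3058.21, -1609.48). Target: (-2458, -2783). Remaining: Δeast = 600.21, Δnorth = -1173.52.
Bearing = atan2(600.21, -1173.52) mod 360° = 152.91°; distance = √((600.21)² + (-1173.52)²) = 1318.104 m.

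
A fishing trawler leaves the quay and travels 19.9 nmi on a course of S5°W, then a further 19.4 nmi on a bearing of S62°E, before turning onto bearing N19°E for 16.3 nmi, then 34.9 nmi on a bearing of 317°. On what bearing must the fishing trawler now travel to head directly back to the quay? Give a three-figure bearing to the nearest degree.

166°

Leg 1 (S5°W, 19.9 nmi): east 19.9 sin 185° = -1.73, north 19.9 cos 185° = -19.82
Leg 2 (S62°E, 19.4 nmi): east 19.4 sin 118° = 17.13, north 19.4 cos 118° = -9.11
Leg 3 (N19°E, 16.3 nmi): east 16.3 sin 19° = 5.31, north 16.3 cos 19° = 15.41
Leg 4 (317°, 34.9 nmi): east 34.9 sin 317° = -23.80, north 34.9 cos 317° = 25.52
Net displacement: -3.10 east, 12.00 north. Direction back to start is (3.10, -12.00): bearing = atan2(3.10, -12.00) mod 360° = 165.52° ≈ 166°.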